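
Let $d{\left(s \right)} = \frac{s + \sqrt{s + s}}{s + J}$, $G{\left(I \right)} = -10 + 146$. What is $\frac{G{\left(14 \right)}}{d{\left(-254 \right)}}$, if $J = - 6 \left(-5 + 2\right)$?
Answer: $\frac{1003}{8} + \frac{1003 i \sqrt{127}}{1016} \approx 125.38 + 11.125 i$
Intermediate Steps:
$J = 18$ ($J = \left(-6\right) \left(-3\right) = 18$)
$G{\left(I \right)} = 136$
$d{\left(s \right)} = \frac{s + \sqrt{2} \sqrt{s}}{18 + s}$ ($d{\left(s \right)} = \frac{s + \sqrt{s + s}}{s + 18} = \frac{s + \sqrt{2 s}}{18 + s} = \frac{s + \sqrt{2} \sqrt{s}}{18 + s}$)
$\frac{G{\left(14 \right)}}{d{\left(-254 \right)}} = \frac{136}{\frac{1}{18 - 254} \left(-254 + \sqrt{2} \sqrt{-254}\right)} = \frac{136}{\frac{1}{-236} \left(-254 + \sqrt{2} i \sqrt{254}\right)} = \frac{136}{\left(- \frac{1}{236}\right) \left(-254 + 2 i \sqrt{127}\right)} = \frac{136}{\frac{127}{118} - \frac{i \sqrt{127}}{118}}$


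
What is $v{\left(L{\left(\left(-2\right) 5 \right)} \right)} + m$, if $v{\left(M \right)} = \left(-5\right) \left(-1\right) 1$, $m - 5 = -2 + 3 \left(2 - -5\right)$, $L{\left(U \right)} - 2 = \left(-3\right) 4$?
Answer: $29$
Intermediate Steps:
$L{\left(U \right)} = -10$ ($L{\left(U \right)} = 2 - 12 = -10$)
$m = 24$ ($m = 5 - \left(2 - 3 \left(2 - -5\right)\right) = 5 - \left(2 - 3 \left(2 + 5\right)\right) = 5 + \left(-2 + 3 \cdot 7\right) = 5 + \left(-2 + 21\right) = 5 + 19 = 24$)
$v{\left(M \right)} = 5$ ($v{\left(M \right)} = 5 \cdot 1 = 5$)
$v{\left(L{\left(\left(-2\right) 5 \right)} \right)} + m = 5 + 24 = 29$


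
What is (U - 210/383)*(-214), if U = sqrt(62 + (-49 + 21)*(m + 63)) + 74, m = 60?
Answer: -6020248/383 - 214*I*sqrt(3382) ≈ -15719.0 - 12445.0*I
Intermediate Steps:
U = 74 + I*sqrt(3382) (U = sqrt(62 + (-49 + 21)*(60 + 63)) + 74 = sqrt(62 - 28*123) + 74 = sqrt(62 - 3444) + 74 = sqrt(-3382) + 74 = I*sqrt(3382) + 74 = 74 + I*sqrt(3382) ≈ 74.0 + 58.155*I)
(U - 210/383)*(-214) = ((74 + I*sqrt(3382)) - 210/383)*(-214) = (28132/383 + I*sqrt(3382))*(-214) = -6020248/383 - 214*I*sqrt(3382)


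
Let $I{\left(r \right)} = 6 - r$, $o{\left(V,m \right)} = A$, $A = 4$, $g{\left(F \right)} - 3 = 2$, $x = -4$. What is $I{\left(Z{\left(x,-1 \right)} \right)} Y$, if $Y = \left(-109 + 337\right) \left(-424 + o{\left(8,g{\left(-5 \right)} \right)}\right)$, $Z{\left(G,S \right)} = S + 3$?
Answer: $-383040$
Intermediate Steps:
$g{\left(F \right)} = 5$ ($g{\left(F \right)} = 3 + 2 = 5$)
$Z{\left(G,S \right)} = 3 + S$
$o{\left(V,m \right)} = 4$
$Y = -95760$ ($Y = \left(-109 + 337\right) \left(-424 + 4\right) = 228 \left(-420\right) = -95760$)
$I{\left(Z{\left(x,-1 \right)} \right)} Y = \left(6 - \left(3 - 1\right)\right) \left(-95760\right) = \left(6 - 2\right) \left(-95760\right) = 4 \left(-95760\right) = -383040$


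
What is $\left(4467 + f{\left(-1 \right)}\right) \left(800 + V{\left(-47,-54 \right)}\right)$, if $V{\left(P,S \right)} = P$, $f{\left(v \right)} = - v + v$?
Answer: $3363651$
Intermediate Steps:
$f{\left(v \right)} = 0$
$\left(4467 + f{\left(-1 \right)}\right) \left(800 + V{\left(-47,-54 \right)}\right) = \left(4467 + 0\right) \left(800 - 47\right) = 4467 \cdot 753 = 3363651$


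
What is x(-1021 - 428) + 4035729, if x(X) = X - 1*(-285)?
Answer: 4034565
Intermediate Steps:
x(X) = 285 + X (x(X) = X + 285 = 285 + X)
x(-1021 - 428) + 4035729 = (285 + (-1021 - 428)) + 4035729 = (285 - 1449) + 4035729 = -1164 + 4035729 = 4034565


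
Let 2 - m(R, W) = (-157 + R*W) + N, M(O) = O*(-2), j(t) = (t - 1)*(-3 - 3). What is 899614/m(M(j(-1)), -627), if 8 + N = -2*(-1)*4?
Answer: -899614/14889 ≈ -60.421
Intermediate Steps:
N = 0 (N = -8 - 2*(-1)*4 = -8 + 2*4 = -8 + 8 = 0)
j(t) = 6 - 6*t (j(t) = (-1 + t)*(-6) = 6 - 6*t)
M(O) = -2*O
m(R, W) = 159 - R*W (m(R, W) = 2 - ((-157 + R*W) + 0) = 2 - (-157 + R*W) = 2 + (157 - R*W) = 159 - R*W)
899614/m(M(j(-1)), -627) = 899614/(159 - 1*(-2*(6 - 6*(-1)))*(-627)) = 899614/(159 - 1*(-2*(6 + 6))*(-627)) = 899614/(159 - 1*(-2*12)*(-627)) = 899614/(159 - 1*(-24)*(-627)) = 899614/(159 - 15048) = 899614/(-14889) = 899614*(-1/14889) = -899614/14889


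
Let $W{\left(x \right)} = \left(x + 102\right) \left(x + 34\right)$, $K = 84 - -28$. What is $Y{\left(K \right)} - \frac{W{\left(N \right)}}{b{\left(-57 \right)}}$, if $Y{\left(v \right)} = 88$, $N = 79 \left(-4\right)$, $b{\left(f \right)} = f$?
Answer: $\frac{21788}{19} \approx 1146.7$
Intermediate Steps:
$N = -316$
$K = 112$ ($K = 84 + 28 = 112$)
$W{\left(x \right)} = \left(34 + x\right) \left(102 + x\right)$ ($W{\left(x \right)} = \left(102 + x\right) \left(34 + x\right) = \left(34 + x\right) \left(102 + x\right)$)
$Y{\left(K \right)} - \frac{W{\left(N \right)}}{b{\left(-57 \right)}} = 88 - \frac{3468 + \left(-316\right)^{2} + 136 \left(-316\right)}{-57} = 88 - \left(3468 + 99856 - 42976\right) \left(- \frac{1}{57}\right) = 88 - 60348 \left(- \frac{1}{57}\right) = 88 - - \frac{20116}{19} = 88 + \frac{20116}{19} = \frac{21788}{19}$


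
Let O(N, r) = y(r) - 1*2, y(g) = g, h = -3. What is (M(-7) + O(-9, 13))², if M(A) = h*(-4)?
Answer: 529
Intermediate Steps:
M(A) = 12 (M(A) = -3*(-4) = 12)
O(N, r) = -2 + r (O(N, r) = r - 1*2 = r - 2 = -2 + r)
(M(-7) + O(-9, 13))² = (12 + (-2 + 13))² = (12 + 11)² = 23² = 529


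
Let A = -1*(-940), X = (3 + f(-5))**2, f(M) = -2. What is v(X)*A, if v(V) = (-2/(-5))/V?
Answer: 376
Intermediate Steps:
X = 1 (X = (3 - 2)**2 = 1**2 = 1)
v(V) = 2/(5*V) (v(V) = (-2*(-1/5))/V = 2/(5*V))
A = 940
v(X)*A = ((2/5)/1)*940 = ((2/5)*1)*940 = (2/5)*940 = 376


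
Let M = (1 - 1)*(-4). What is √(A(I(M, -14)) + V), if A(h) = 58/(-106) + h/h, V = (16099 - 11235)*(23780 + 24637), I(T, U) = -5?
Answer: 6*√18375564174/53 ≈ 15346.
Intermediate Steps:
M = 0 (M = 0*(-4) = 0)
V = 235500288 (V = 4864*48417 = 235500288)
A(h) = 24/53 (A(h) = 58*(-1/106) + 1 = -29/53 + 1 = 24/53)
√(A(I(M, -14)) + V) = √(24/53 + 235500288) = √(12481515288/53) = 6*√18375564174/53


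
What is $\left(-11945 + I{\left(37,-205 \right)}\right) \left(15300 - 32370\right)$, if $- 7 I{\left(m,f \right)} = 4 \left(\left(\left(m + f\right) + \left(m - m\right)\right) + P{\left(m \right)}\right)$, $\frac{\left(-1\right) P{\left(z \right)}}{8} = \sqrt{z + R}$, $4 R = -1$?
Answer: $202262430 - 273120 \sqrt{3} \approx 2.0179 \cdot 10^{8}$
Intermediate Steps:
$R = - \frac{1}{4}$ ($R = \frac{1}{4} \left(-1\right) = - \frac{1}{4} \approx -0.25$)
$P{\left(z \right)} = - 8 \sqrt{- \frac{1}{4} + z}$ ($P{\left(z \right)} = - 8 \sqrt{z - \frac{1}{4}} = - 8 \sqrt{- \frac{1}{4} + z}$)
$I{\left(m,f \right)} = - \frac{4 f}{7} - \frac{4 m}{7} + \frac{16 \sqrt{-1 + 4 m}}{7}$ ($I{\left(m,f \right)} = - \frac{4 \left(\left(\left(m + f\right) + \left(m - m\right)\right) - 4 \sqrt{-1 + 4 m}\right)}{7} = - \frac{4 \left(\left(\left(f + m\right) + 0\right) - 4 \sqrt{-1 + 4 m}\right)}{7} = - \frac{4 \left(\left(f + m\right) - 4 \sqrt{-1 + 4 m}\right)}{7} = - \frac{4 \left(f + m - 4 \sqrt{-1 + 4 m}\right)}{7} = - \frac{- 16 \sqrt{-1 + 4 m} + 4 f + 4 m}{7} = - \frac{4 f}{7} - \frac{4 m}{7} + \frac{16 \sqrt{-1 + 4 m}}{7}$)
$\left(-11945 + I{\left(37,-205 \right)}\right) \left(15300 - 32370\right) = \left(-11945 - \left(-96 - \frac{16 \sqrt{-1 + 4 \cdot 37}}{7}\right)\right) \left(15300 - 32370\right) = \left(-11945 + \left(\frac{820}{7} - \frac{148}{7} + \frac{16 \sqrt{-1 + 148}}{7}\right)\right) \left(-17070\right) = \left(-11945 + \left(\frac{820}{7} - \frac{148}{7} + \frac{16 \sqrt{147}}{7}\right)\right) \left(-17070\right) = \left(-11945 + \left(\frac{820}{7} - \frac{148}{7} + \frac{16 \cdot 7 \sqrt{3}}{7}\right)\right) \left(-17070\right) = \left(-11945 + \left(\frac{820}{7} - \frac{148}{7} + 16 \sqrt{3}\right)\right) \left(-17070\right) = \left(-11945 + \left(96 + 16 \sqrt{3}\right)\right) \left(-17070\right) = \left(-11849 + 16 \sqrt{3}\right) \left(-17070\right) = 202262430 - 273120 \sqrt{3}$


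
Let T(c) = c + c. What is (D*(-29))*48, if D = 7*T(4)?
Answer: -77952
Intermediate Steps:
T(c) = 2*c
D = 56 (D = 7*(2*4) = 7*8 = 56)
(D*(-29))*48 = (56*(-29))*48 = -1624*48 = -77952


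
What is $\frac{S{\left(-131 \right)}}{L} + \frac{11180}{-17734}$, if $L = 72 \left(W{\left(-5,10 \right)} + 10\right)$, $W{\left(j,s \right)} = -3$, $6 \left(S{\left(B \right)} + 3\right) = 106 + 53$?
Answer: $- \frac{5217971}{8937936} \approx -0.5838$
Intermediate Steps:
$S{\left(B \right)} = \frac{47}{2}$ ($S{\left(B \right)} = -3 + \frac{106 + 53}{6} = -3 + \frac{1}{6} \cdot 159 = -3 + \frac{53}{2} = \frac{47}{2}$)
$L = 504$ ($L = 72 \left(-3 + 10\right) = 72 \cdot 7 = 504$)
$\frac{S{\left(-131 \right)}}{L} + \frac{11180}{-17734} = \frac{47}{2 \cdot 504} + \frac{11180}{-17734} = \frac{47}{2} \cdot \frac{1}{504} + 11180 \left(- \frac{1}{17734}\right) = \frac{47}{1008} - \frac{5590}{8867} = - \frac{5217971}{8937936}$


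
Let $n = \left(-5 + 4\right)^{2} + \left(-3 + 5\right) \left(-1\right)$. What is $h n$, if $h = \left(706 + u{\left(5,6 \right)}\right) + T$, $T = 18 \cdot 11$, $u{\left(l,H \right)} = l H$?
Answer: $-934$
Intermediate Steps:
$u{\left(l,H \right)} = H l$
$T = 198$
$n = -1$ ($n = \left(-1\right)^{2} + 2 \left(-1\right) = 1 - 2 = -1$)
$h = 934$ ($h = \left(706 + 6 \cdot 5\right) + 198 = \left(706 + 30\right) + 198 = 736 + 198 = 934$)
$h n = 934 \left(-1\right) = -934$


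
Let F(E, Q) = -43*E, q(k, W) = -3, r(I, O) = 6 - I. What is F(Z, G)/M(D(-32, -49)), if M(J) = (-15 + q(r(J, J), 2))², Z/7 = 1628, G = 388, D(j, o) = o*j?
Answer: -122507/81 ≈ -1512.4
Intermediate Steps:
D(j, o) = j*o
Z = 11396 (Z = 7*1628 = 11396)
M(J) = 324 (M(J) = (-15 - 3)² = (-18)² = 324)
F(Z, G)/M(D(-32, -49)) = -43*11396/324 = -490028*1/324 = -122507/81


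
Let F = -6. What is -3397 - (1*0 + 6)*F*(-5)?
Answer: -3577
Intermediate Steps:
-3397 - (1*0 + 6)*F*(-5) = -3397 - (1*0 + 6)*(-6)*(-5) = -3397 - (0 + 6)*(-6)*(-5) = -3397 - 6*(-6)*(-5) = -3397 - (-36)*(-5) = -3397 - 1*180 = -3397 - 180 = -3577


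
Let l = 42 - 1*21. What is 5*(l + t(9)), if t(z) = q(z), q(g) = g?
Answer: 150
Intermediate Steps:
l = 21 (l = 42 - 21 = 21)
t(z) = z
5*(l + t(9)) = 5*(21 + 9) = 5*30 = 150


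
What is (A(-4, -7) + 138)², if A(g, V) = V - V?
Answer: 19044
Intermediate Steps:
A(g, V) = 0
(A(-4, -7) + 138)² = (0 + 138)² = 138² = 19044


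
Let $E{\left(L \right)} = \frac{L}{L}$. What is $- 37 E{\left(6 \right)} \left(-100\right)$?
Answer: $3700$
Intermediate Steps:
$E{\left(L \right)} = 1$
$- 37 E{\left(6 \right)} \left(-100\right) = \left(-37\right) 1 \left(-100\right) = \left(-37\right) \left(-100\right) = 3700$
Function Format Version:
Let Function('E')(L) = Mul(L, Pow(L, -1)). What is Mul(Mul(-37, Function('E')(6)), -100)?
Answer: 3700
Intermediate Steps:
Function('E')(L) = 1
Mul(Mul(-37, Function('E')(6)), -100) = Mul(Mul(-37, 1), -100) = Mul(-37, -100) = 3700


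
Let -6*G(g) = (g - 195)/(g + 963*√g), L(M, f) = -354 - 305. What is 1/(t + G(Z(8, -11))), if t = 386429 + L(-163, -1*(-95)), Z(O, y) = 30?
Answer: 156104537892/60220447577967589 - 1926*√30/301102237889837945 ≈ 2.5922e-6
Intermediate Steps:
L(M, f) = -659
t = 385770 (t = 386429 - 659 = 385770)
G(g) = -(-195 + g)/(6*(g + 963*√g)) (G(g) = -(g - 195)/(6*(g + 963*√g)) = -(-195 + g)/(6*(g + 963*√g)))
1/(t + G(Z(8, -11))) = 1/(385770 + (195 - 1*30)/(6*(30 + 963*√30))) = 1/(385770 + (195 - 30)/(6*(30 + 963*√30))) = 1/(385770 + (⅙)*165/(30 + 963*√30)) = 1/(385770 + 55/(2*(30 + 963*√30)))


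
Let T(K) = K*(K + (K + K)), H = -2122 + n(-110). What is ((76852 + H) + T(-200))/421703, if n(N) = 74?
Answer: 194804/421703 ≈ 0.46195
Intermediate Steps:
H = -2048 (H = -2122 + 74 = -2048)
T(K) = 3*K² (T(K) = K*(K + 2*K) = K*(3*K) = 3*K²)
((76852 + H) + T(-200))/421703 = ((76852 - 2048) + 3*(-200)²)/421703 = (74804 + 3*40000)*(1/421703) = (74804 + 120000)*(1/421703) = 194804*(1/421703) = 194804/421703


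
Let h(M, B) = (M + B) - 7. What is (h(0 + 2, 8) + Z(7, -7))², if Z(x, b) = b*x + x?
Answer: 1521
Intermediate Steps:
h(M, B) = -7 + B + M (h(M, B) = (B + M) - 7 = -7 + B + M)
Z(x, b) = x + b*x
(h(0 + 2, 8) + Z(7, -7))² = ((-7 + 8 + (0 + 2)) + 7*(1 - 7))² = ((-7 + 8 + 2) + 7*(-6))² = (3 - 42)² = (-39)² = 1521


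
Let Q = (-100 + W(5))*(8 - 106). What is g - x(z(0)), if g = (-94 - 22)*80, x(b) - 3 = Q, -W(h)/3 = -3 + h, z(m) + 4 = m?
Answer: -19671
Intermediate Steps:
z(m) = -4 + m
W(h) = 9 - 3*h (W(h) = -3*(-3 + h) = 9 - 3*h)
Q = 10388 (Q = (-100 + (9 - 3*5))*(8 - 106) = (-100 + (9 - 15))*(-98) = (-100 - 6)*(-98) = -106*(-98) = 10388)
x(b) = 10391 (x(b) = 3 + 10388 = 10391)
g = -9280 (g = -116*80 = -9280)
g - x(z(0)) = -9280 - 1*10391 = -9280 - 10391 = -19671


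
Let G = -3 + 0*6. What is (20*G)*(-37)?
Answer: 2220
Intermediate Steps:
G = -3 (G = -3 + 0 = -3)
(20*G)*(-37) = (20*(-3))*(-37) = -60*(-37) = 2220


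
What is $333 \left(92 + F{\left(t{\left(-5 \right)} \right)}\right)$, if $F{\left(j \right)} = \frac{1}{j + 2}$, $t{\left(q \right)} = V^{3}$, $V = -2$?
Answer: $\frac{61161}{2} \approx 30581.0$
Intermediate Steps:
$t{\left(q \right)} = -8$ ($t{\left(q \right)} = \left(-2\right)^{3} = -8$)
$F{\left(j \right)} = \frac{1}{2 + j}$
$333 \left(92 + F{\left(t{\left(-5 \right)} \right)}\right) = 333 \left(92 + \frac{1}{2 - 8}\right) = 333 \left(92 + \frac{1}{-6}\right) = 333 \left(92 - \frac{1}{6}\right) = 333 \cdot \frac{551}{6} = \frac{61161}{2}$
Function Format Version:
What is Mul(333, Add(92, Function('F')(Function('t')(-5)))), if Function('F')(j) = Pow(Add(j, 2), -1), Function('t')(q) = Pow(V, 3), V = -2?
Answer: Rational(61161, 2) ≈ 30581.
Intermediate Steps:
Function('t')(q) = -8 (Function('t')(q) = Pow(-2, 3) = -8)
Function('F')(j) = Pow(Add(2, j), -1)
Mul(333, Add(92, Function('F')(Function('t')(-5)))) = Mul(333, Add(92, Pow(Add(2, -8), -1))) = Mul(333, Add(92, Pow(-6, -1))) = Mul(333, Add(92, Rational(-1, 6))) = Mul(333, Rational(551, 6)) = Rational(61161, 2)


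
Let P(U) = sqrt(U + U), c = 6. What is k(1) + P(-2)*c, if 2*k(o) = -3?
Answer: -3/2 + 12*I ≈ -1.5 + 12.0*I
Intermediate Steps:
P(U) = sqrt(2)*sqrt(U) (P(U) = sqrt(2*U) = sqrt(2)*sqrt(U))
k(o) = -3/2 (k(o) = (1/2)*(-3) = -3/2)
k(1) + P(-2)*c = -3/2 + (sqrt(2)*sqrt(-2))*6 = -3/2 + (sqrt(2)*(I*sqrt(2)))*6 = -3/2 + (2*I)*6 = -3/2 + 12*I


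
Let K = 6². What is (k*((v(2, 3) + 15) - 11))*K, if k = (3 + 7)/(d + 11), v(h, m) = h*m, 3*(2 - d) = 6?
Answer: 3600/11 ≈ 327.27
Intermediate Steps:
d = 0 (d = 2 - ⅓*6 = 2 - 2 = 0)
k = 10/11 (k = (3 + 7)/(0 + 11) = 10/11 ≈ 0.90909)
K = 36
(k*((v(2, 3) + 15) - 11))*K = (10*((2*3 + 15) - 11)/11)*36 = (10*((6 + 15) - 11)/11)*36 = (10*(21 - 11)/11)*36 = ((10/11)*10)*36 = (100/11)*36 = 3600/11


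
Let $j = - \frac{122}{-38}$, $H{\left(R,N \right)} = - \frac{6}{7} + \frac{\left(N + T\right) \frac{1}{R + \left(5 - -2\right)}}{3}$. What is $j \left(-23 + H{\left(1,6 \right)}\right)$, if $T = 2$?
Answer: $- \frac{1586}{21} \approx -75.524$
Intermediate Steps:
$H{\left(R,N \right)} = - \frac{6}{7} + \frac{2 + N}{3 \left(7 + R\right)}$ ($H{\left(R,N \right)} = - \frac{6}{7} + \frac{\left(N + 2\right) \frac{1}{R + \left(5 - -2\right)}}{3} = \left(-6\right) \frac{1}{7} + \frac{2 + N}{R + \left(5 + 2\right)} \frac{1}{3} = - \frac{6}{7} + \frac{2 + N}{R + 7} \cdot \frac{1}{3} = - \frac{6}{7} + \frac{2 + N}{7 + R} \frac{1}{3} = - \frac{6}{7} + \frac{2 + N}{3 \left(7 + R\right)}$)
$j = \frac{61}{19}$ ($j = \left(-122\right) \left(- \frac{1}{38}\right) = \frac{61}{19} \approx 3.2105$)
$j \left(-23 + H{\left(1,6 \right)}\right) = \frac{61 \left(-23 + \frac{-112 - 18 + 7 \cdot 6}{21 \left(7 + 1\right)}\right)}{19} = \frac{61 \left(-23 + \frac{-112 - 18 + 42}{21 \cdot 8}\right)}{19} = \frac{61 \left(-23 + \frac{1}{21} \cdot \frac{1}{8} \left(-88\right)\right)}{19} = \frac{61 \left(-23 - \frac{11}{21}\right)}{19} = \frac{61}{19} \left(- \frac{494}{21}\right) = - \frac{1586}{21}$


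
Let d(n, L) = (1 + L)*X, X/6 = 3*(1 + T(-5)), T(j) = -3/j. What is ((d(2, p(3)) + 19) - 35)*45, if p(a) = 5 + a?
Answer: 10944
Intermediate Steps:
X = 144/5 (X = 6*(3*(1 - 3/(-5))) = 6*(3*(1 - 3*(-⅕))) = 6*(3*(1 + ⅗)) = 6*(3*(8/5)) = 6*(24/5) = 144/5 ≈ 28.800)
d(n, L) = 144/5 + 144*L/5 (d(n, L) = (1 + L)*(144/5) = 144/5 + 144*L/5)
((d(2, p(3)) + 19) - 35)*45 = (((144/5 + 144*(5 + 3)/5) + 19) - 35)*45 = (((144/5 + (144/5)*8) + 19) - 35)*45 = (((144/5 + 1152/5) + 19) - 35)*45 = ((1296/5 + 19) - 35)*45 = (1391/5 - 35)*45 = (1216/5)*45 = 10944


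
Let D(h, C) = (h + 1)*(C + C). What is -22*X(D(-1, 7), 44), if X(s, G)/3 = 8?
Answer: -528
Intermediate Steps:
D(h, C) = 2*C*(1 + h) (D(h, C) = (1 + h)*(2*C) = 2*C*(1 + h))
X(s, G) = 24 (X(s, G) = 3*8 = 24)
-22*X(D(-1, 7), 44) = -22*24 = -528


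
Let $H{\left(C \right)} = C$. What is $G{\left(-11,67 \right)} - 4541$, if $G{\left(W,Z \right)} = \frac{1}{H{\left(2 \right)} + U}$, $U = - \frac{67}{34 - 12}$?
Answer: $- \frac{104465}{23} \approx -4542.0$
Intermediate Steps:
$U = - \frac{67}{22} \approx -3.0455$
$G{\left(W,Z \right)} = - \frac{22}{23}$ ($G{\left(W,Z \right)} = \frac{1}{2 - \frac{67}{22}} = \frac{1}{- \frac{23}{22}} = - \frac{22}{23}$)
$G{\left(-11,67 \right)} - 4541 = - \frac{22}{23} - 4541 = - \frac{104465}{23}$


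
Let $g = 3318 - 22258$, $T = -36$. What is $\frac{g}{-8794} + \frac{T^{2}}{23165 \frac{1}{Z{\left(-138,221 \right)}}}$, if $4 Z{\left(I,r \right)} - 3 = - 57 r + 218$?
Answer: $- \frac{17411823578}{101856505} \approx -170.94$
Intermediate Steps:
$g = -18940$
$Z{\left(I,r \right)} = \frac{221}{4} - \frac{57 r}{4}$ ($Z{\left(I,r \right)} = \frac{3}{4} + \frac{- 57 r + 218}{4} = \frac{3}{4} + \frac{218 - 57 r}{4} = \frac{3}{4} - \left(- \frac{109}{2} + \frac{57 r}{4}\right) = \frac{221}{4} - \frac{57 r}{4}$)
$\frac{g}{-8794} + \frac{T^{2}}{23165 \frac{1}{Z{\left(-138,221 \right)}}} = - \frac{18940}{-8794} + \frac{\left(-36\right)^{2}}{23165 \frac{1}{\frac{221}{4} - \frac{12597}{4}}} = \left(-18940\right) \left(- \frac{1}{8794}\right) + \frac{1296}{23165 \frac{1}{\frac{221}{4} - \frac{12597}{4}}} = \frac{9470}{4397} + \frac{1296}{23165 \frac{1}{-3094}} = \frac{9470}{4397} + \frac{1296}{23165 \left(- \frac{1}{3094}\right)} = \frac{9470}{4397} + \frac{1296}{- \frac{23165}{3094}} = \frac{9470}{4397} + 1296 \left(- \frac{3094}{23165}\right) = \frac{9470}{4397} - \frac{4009824}{23165} = - \frac{17411823578}{101856505}$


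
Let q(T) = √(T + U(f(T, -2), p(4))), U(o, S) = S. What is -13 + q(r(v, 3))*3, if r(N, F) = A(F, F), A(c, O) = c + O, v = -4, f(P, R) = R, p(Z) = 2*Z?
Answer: -13 + 3*√14 ≈ -1.7750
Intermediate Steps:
A(c, O) = O + c
r(N, F) = 2*F (r(N, F) = F + F = 2*F)
q(T) = √(8 + T) (q(T) = √(T + 2*4) = √(T + 8) = √(8 + T))
-13 + q(r(v, 3))*3 = -13 + √(8 + 2*3)*3 = -13 + √(8 + 6)*3 = -13 + √14*3 = -13 + 3*√14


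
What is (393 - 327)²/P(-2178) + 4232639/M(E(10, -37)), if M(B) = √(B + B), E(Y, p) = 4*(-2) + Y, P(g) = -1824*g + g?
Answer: 7716100901/3646 ≈ 2.1163e+6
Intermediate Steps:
P(g) = -1823*g
E(Y, p) = -8 + Y
M(B) = √2*√B (M(B) = √(2*B) = √2*√B)
(393 - 327)²/P(-2178) + 4232639/M(E(10, -37)) = (393 - 327)²/((-1823*(-2178))) + 4232639/((√2*√(-8 + 10))) = 66²/3970494 + 4232639/((√2*√2)) = 4356*(1/3970494) + 4232639/2 = 2/1823 + 4232639*(½) = 2/1823 + 4232639/2 = 7716100901/3646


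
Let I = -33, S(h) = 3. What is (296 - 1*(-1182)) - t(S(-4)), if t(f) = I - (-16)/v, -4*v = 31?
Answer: 46905/31 ≈ 1513.1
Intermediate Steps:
v = -31/4 (v = -¼*31 = -31/4 ≈ -7.7500)
t(f) = -1087/31 (t(f) = -33 - (-16)/(-31/4) = -33 - (-16)*(-4)/31 = -33 - 1*64/31 = -33 - 64/31 = -1087/31)
(296 - 1*(-1182)) - t(S(-4)) = (296 - 1*(-1182)) - 1*(-1087/31) = (296 + 1182) + 1087/31 = 1478 + 1087/31 = 46905/31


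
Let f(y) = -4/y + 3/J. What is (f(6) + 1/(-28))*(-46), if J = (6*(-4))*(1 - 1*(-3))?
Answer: 11339/336 ≈ 33.747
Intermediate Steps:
J = -96 (J = -24*(1 + 3) = -24*4 = -96)
f(y) = -1/32 - 4/y (f(y) = -4/y + 3/(-96) = -4/y + 3*(-1/96) = -4/y - 1/32 = -1/32 - 4/y)
(f(6) + 1/(-28))*(-46) = ((1/32)*(-128 - 1*6)/6 + 1/(-28))*(-46) = ((1/32)*(⅙)*(-128 - 6) - 1/28)*(-46) = ((1/32)*(⅙)*(-134) - 1/28)*(-46) = (-67/96 - 1/28)*(-46) = -493/672*(-46) = 11339/336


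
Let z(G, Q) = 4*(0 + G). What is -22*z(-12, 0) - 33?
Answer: 1023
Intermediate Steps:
z(G, Q) = 4*G
-22*z(-12, 0) - 33 = -88*(-12) - 33 = -22*(-48) - 33 = 1056 - 33 = 1023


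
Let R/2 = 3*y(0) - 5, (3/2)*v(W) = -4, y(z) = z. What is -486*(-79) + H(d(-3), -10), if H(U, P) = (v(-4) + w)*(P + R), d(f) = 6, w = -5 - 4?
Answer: 115882/3 ≈ 38627.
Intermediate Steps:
v(W) = -8/3 (v(W) = (⅔)*(-4) = -8/3)
w = -9
R = -10 (R = 2*(3*0 - 5) = 2*(0 - 5) = 2*(-5) = -10)
H(U, P) = 350/3 - 35*P/3 (H(U, P) = (-8/3 - 9)*(P - 10) = -35*(-10 + P)/3 = 350/3 - 35*P/3)
-486*(-79) + H(d(-3), -10) = -486*(-79) + (350/3 - 35/3*(-10)) = 38394 + (350/3 + 350/3) = 38394 + 700/3 = 115882/3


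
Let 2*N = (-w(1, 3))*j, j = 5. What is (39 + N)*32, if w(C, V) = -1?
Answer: 1328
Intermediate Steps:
N = 5/2 (N = (-1*(-1)*5)/2 = (1*5)/2 = (½)*5 = 5/2 ≈ 2.5000)
(39 + N)*32 = (39 + 5/2)*32 = (83/2)*32 = 1328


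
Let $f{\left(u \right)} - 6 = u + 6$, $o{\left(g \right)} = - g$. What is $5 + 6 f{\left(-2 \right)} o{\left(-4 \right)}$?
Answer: $245$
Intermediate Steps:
$f{\left(u \right)} = 12 + u$ ($f{\left(u \right)} = 6 + \left(u + 6\right) = 6 + \left(6 + u\right) = 12 + u$)
$5 + 6 f{\left(-2 \right)} o{\left(-4 \right)} = 5 + 6 \left(12 - 2\right) \left(\left(-1\right) \left(-4\right)\right) = 5 + 6 \cdot 10 \cdot 4 = 5 + 60 \cdot 4 = 5 + 240 = 245$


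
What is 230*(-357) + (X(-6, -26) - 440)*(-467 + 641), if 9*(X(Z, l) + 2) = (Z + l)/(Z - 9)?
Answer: -7153954/45 ≈ -1.5898e+5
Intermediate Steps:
X(Z, l) = -2 + (Z + l)/(9*(-9 + Z)) (X(Z, l) = -2 + ((Z + l)/(Z - 9))/9 = -2 + ((Z + l)/(-9 + Z))/9 = -2 + (Z + l)/(9*(-9 + Z)))
230*(-357) + (X(-6, -26) - 440)*(-467 + 641) = 230*(-357) + ((162 - 26 - 17*(-6))/(9*(-9 - 6)) - 440)*(-467 + 641) = -82110 + ((⅑)*(162 - 26 + 102)/(-15) - 440)*174 = -82110 + ((⅑)*(-1/15)*238 - 440)*174 = -82110 + (-238/135 - 440)*174 = -82110 - 59638/135*174 = -82110 - 3459004/45 = -7153954/45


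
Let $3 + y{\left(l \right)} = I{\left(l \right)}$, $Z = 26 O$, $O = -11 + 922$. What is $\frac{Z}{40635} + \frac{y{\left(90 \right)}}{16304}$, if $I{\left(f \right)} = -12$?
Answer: $\frac{385567019}{662513040} \approx 0.58198$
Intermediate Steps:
$O = 911$
$Z = 23686$ ($Z = 26 \cdot 911 = 23686$)
$y{\left(l \right)} = -15$ ($y{\left(l \right)} = -3 - 12 = -15$)
$\frac{Z}{40635} + \frac{y{\left(90 \right)}}{16304} = \frac{23686}{40635} - \frac{15}{16304} = \frac{385567019}{662513040}$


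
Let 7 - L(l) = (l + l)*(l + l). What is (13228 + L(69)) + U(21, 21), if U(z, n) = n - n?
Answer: -5809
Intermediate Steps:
U(z, n) = 0
L(l) = 7 - 4*l**2 (L(l) = 7 - (l + l)*(l + l) = 7 - 2*l*2*l = 7 - 4*l**2)
(13228 + L(69)) + U(21, 21) = (13228 + (7 - 4*69**2)) + 0 = (13228 + (7 - 4*4761)) + 0 = (13228 + (7 - 19044)) + 0 = (13228 - 19037) + 0 = -5809 + 0 = -5809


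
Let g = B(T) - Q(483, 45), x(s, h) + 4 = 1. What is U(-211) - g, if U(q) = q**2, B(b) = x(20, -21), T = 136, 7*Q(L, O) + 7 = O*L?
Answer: 47628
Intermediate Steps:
x(s, h) = -3 (x(s, h) = -4 + 1 = -3)
Q(L, O) = -1 + L*O/7 (Q(L, O) = -1 + (O*L)/7 = -1 + (L*O)/7 = -1 + L*O/7)
B(b) = -3
g = -3107 (g = -3 - (-1 + (1/7)*483*45) = -3 - (-1 + 3105) = -3 - 1*3104 = -3 - 3104 = -3107)
U(-211) - g = (-211)**2 - 1*(-3107) = 44521 + 3107 = 47628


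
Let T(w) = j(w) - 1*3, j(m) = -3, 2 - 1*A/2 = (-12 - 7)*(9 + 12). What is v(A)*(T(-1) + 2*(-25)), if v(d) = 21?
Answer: -1176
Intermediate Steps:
A = 802 (A = 4 - 2*(-12 - 7)*(9 + 12) = 4 - (-38)*21 = 4 - 2*(-399) = 4 + 798 = 802)
T(w) = -6 (T(w) = -3 - 1*3 = -3 - 3 = -6)
v(A)*(T(-1) + 2*(-25)) = 21*(-6 + 2*(-25)) = 21*(-6 - 50) = 21*(-56) = -1176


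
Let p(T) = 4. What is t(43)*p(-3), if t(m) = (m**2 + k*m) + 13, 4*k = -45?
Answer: 5513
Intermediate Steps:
k = -45/4 (k = (1/4)*(-45) = -45/4 ≈ -11.250)
t(m) = 13 + m**2 - 45*m/4 (t(m) = (m**2 - 45*m/4) + 13 = 13 + m**2 - 45*m/4)
t(43)*p(-3) = (13 + 43**2 - 45/4*43)*4 = (13 + 1849 - 1935/4)*4 = (5513/4)*4 = 5513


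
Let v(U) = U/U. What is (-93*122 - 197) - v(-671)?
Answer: -11544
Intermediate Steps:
v(U) = 1
(-93*122 - 197) - v(-671) = (-93*122 - 197) - 1*1 = (-11346 - 197) - 1 = -11543 - 1 = -11544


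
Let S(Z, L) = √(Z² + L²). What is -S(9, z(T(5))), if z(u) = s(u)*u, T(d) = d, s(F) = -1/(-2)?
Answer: -√349/2 ≈ -9.3408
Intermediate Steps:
s(F) = ½ (s(F) = -1*(-½) = ½)
z(u) = u/2
S(Z, L) = √(L² + Z²)
-S(9, z(T(5))) = -√(((½)*5)² + 9²) = -√((5/2)² + 81) = -√(25/4 + 81) = -√(349/4) = -√349/2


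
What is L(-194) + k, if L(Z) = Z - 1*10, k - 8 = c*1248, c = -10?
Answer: -12676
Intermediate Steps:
k = -12472 (k = 8 - 10*1248 = 8 - 12480 = -12472)
L(Z) = -10 + Z (L(Z) = Z - 10 = -10 + Z)
L(-194) + k = (-10 - 194) - 12472 = -204 - 12472 = -12676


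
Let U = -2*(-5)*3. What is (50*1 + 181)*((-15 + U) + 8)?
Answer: 5313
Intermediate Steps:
U = 30 (U = 10*3 = 30)
(50*1 + 181)*((-15 + U) + 8) = (50*1 + 181)*((-15 + 30) + 8) = (50 + 181)*(15 + 8) = 231*23 = 5313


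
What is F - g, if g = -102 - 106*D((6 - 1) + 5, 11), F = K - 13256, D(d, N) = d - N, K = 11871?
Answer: -1389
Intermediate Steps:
F = -1385 (F = 11871 - 13256 = -1385)
g = 4 (g = -102 - 106*(((6 - 1) + 5) - 1*11) = -102 - 106*((5 + 5) - 11) = -102 - 106*(10 - 11) = -102 - 106*(-1) = -102 + 106 = 4)
F - g = -1385 - 1*4 = -1385 - 4 = -1389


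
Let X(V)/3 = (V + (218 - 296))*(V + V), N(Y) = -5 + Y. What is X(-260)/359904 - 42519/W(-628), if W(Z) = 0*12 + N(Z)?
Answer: 108586989/1582078 ≈ 68.636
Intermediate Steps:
X(V) = 6*V*(-78 + V) (X(V) = 3*((V + (218 - 296))*(V + V)) = 3*((V - 78)*(2*V)) = 3*((-78 + V)*(2*V)) = 3*(2*V*(-78 + V)) = 6*V*(-78 + V))
W(Z) = -5 + Z (W(Z) = 0*12 + (-5 + Z) = 0 + (-5 + Z) = -5 + Z)
X(-260)/359904 - 42519/W(-628) = (6*(-260)*(-78 - 260))/359904 - 42519/(-5 - 628) = (6*(-260)*(-338))*(1/359904) - 42519/(-633) = 527280*(1/359904) - 42519*(-1/633) = 10985/7498 + 14173/211 = 108586989/1582078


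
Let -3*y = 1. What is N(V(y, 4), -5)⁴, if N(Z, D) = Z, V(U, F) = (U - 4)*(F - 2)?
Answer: 456976/81 ≈ 5641.7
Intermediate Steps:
y = -⅓ (y = -⅓*1 = -⅓ ≈ -0.33333)
V(U, F) = (-4 + U)*(-2 + F)
N(V(y, 4), -5)⁴ = (8 - 4*4 - 2*(-⅓) + 4*(-⅓))⁴ = (8 - 16 + ⅔ - 4/3)⁴ = (-26/3)⁴ = 456976/81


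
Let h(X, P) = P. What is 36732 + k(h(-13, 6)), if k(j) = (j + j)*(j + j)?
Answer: 36876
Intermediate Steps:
k(j) = 4*j² (k(j) = (2*j)*(2*j) = 4*j²)
36732 + k(h(-13, 6)) = 36732 + 4*6² = 36732 + 4*36 = 36732 + 144 = 36876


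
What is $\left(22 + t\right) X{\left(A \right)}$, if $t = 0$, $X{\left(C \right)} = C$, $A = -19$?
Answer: $-418$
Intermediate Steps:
$\left(22 + t\right) X{\left(A \right)} = \left(22 + 0\right) \left(-19\right) = 22 \left(-19\right) = -418$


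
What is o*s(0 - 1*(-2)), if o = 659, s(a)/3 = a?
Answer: 3954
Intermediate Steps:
s(a) = 3*a
o*s(0 - 1*(-2)) = 659*(3*(0 - 1*(-2))) = 659*(3*(0 + 2)) = 659*(3*2) = 659*6 = 3954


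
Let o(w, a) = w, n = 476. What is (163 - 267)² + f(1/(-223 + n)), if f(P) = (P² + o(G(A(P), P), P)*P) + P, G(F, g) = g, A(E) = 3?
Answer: 692321599/64009 ≈ 10816.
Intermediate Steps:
f(P) = P + 2*P² (f(P) = (P² + P*P) + P = (P² + P²) + P = 2*P² + P = P + 2*P²)
(163 - 267)² + f(1/(-223 + n)) = (163 - 267)² + (1 + 2/(-223 + 476))/(-223 + 476) = (-104)² + (1 + 2/253)/253 = 10816 + (1 + 2*(1/253))/253 = 10816 + (1 + 2/253)/253 = 10816 + (1/253)*(255/253) = 10816 + 255/64009 = 692321599/64009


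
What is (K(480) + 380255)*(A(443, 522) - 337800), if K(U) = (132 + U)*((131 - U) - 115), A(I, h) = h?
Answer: -32475486786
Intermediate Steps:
K(U) = (16 - U)*(132 + U) (K(U) = (132 + U)*(16 - U) = (16 - U)*(132 + U))
(K(480) + 380255)*(A(443, 522) - 337800) = ((2112 - 1*480² - 116*480) + 380255)*(522 - 337800) = ((2112 - 1*230400 - 55680) + 380255)*(-337278) = ((2112 - 230400 - 55680) + 380255)*(-337278) = (-283968 + 380255)*(-337278) = 96287*(-337278) = -32475486786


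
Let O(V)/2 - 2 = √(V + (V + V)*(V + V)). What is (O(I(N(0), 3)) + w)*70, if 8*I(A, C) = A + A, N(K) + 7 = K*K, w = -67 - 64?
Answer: -8890 + 70*√42 ≈ -8436.3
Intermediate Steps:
w = -131
N(K) = -7 + K² (N(K) = -7 + K*K = -7 + K²)
I(A, C) = A/4 (I(A, C) = (A + A)/8 = (2*A)/8 = A/4)
O(V) = 4 + 2*√(V + 4*V²) (O(V) = 4 + 2*√(V + (V + V)*(V + V)) = 4 + 2*√(V + (2*V)*(2*V)) = 4 + 2*√(V + 4*V²))
(O(I(N(0), 3)) + w)*70 = ((4 + 2*√(((-7 + 0²)/4)*(1 + 4*((-7 + 0²)/4)))) - 131)*70 = ((4 + 2*√(((-7 + 0)/4)*(1 + 4*((-7 + 0)/4)))) - 131)*70 = ((4 + 2*√(((¼)*(-7))*(1 + 4*((¼)*(-7))))) - 131)*70 = ((4 + 2*√(-7*(1 + 4*(-7/4))/4)) - 131)*70 = ((4 + 2*√(-7*(1 - 7)/4)) - 131)*70 = ((4 + 2*√(-7/4*(-6))) - 131)*70 = ((4 + 2*√(21/2)) - 131)*70 = ((4 + 2*(√42/2)) - 131)*70 = ((4 + √42) - 131)*70 = (-127 + √42)*70 = -8890 + 70*√42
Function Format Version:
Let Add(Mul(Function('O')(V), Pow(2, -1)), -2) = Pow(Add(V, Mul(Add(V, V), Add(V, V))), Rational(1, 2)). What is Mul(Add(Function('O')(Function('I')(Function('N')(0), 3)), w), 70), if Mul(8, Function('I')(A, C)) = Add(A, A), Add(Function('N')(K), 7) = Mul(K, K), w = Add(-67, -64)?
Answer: Add(-8890, Mul(70, Pow(42, Rational(1, 2)))) ≈ -8436.3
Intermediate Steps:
w = -131
Function('N')(K) = Add(-7, Pow(K, 2)) (Function('N')(K) = Add(-7, Mul(K, K)) = Add(-7, Pow(K, 2)))
Function('I')(A, C) = Mul(Rational(1, 4), A) (Function('I')(A, C) = Mul(Rational(1, 8), Add(A, A)) = Mul(Rational(1, 8), Mul(2, A)) = Mul(Rational(1, 4), A))
Function('O')(V) = Add(4, Mul(2, Pow(Add(V, Mul(4, Pow(V, 2))), Rational(1, 2)))) (Function('O')(V) = Add(4, Mul(2, Pow(Add(V, Mul(Add(V, V), Add(V, V))), Rational(1, 2)))) = Add(4, Mul(2, Pow(Add(V, Mul(Mul(2, V), Mul(2, V))), Rational(1, 2)))) = Add(4, Mul(2, Pow(Add(V, Mul(4, Pow(V, 2))), Rational(1, 2)))))
Mul(Add(Function('O')(Function('I')(Function('N')(0), 3)), w), 70) = Mul(Add(Add(4, Mul(2, Pow(Mul(Mul(Rational(1, 4), Add(-7, Pow(0, 2))), Add(1, Mul(4, Mul(Rational(1, 4), Add(-7, Pow(0, 2)))))), Rational(1, 2)))), -131), 70) = Mul(Add(Add(4, Mul(2, Pow(Mul(Mul(Rational(1, 4), Add(-7, 0)), Add(1, Mul(4, Mul(Rational(1, 4), Add(-7, 0))))), Rational(1, 2)))), -131), 70) = Mul(Add(Add(4, Mul(2, Pow(Mul(Mul(Rational(1, 4), -7), Add(1, Mul(4, Mul(Rational(1, 4), -7)))), Rational(1, 2)))), -131), 70) = Mul(Add(Add(4, Mul(2, Pow(Mul(Rational(-7, 4), Add(1, Mul(4, Rational(-7, 4)))), Rational(1, 2)))), -131), 70) = Mul(Add(Add(4, Mul(2, Pow(Mul(Rational(-7, 4), Add(1, -7)), Rational(1, 2)))), -131), 70) = Mul(Add(Add(4, Mul(2, Pow(Mul(Rational(-7, 4), -6), Rational(1, 2)))), -131), 70) = Mul(Add(Add(4, Mul(2, Pow(Rational(21, 2), Rational(1, 2)))), -131), 70) = Mul(Add(Add(4, Mul(2, Mul(Rational(1, 2), Pow(42, Rational(1, 2))))), -131), 70) = Mul(Add(Add(4, Pow(42, Rational(1, 2))), -131), 70) = Mul(Add(-127, Pow(42, Rational(1, 2))), 70) = Add(-8890, Mul(70, Pow(42, Rational(1, 2))))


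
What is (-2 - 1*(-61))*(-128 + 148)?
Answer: 1180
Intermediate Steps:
(-2 - 1*(-61))*(-128 + 148) = (-2 + 61)*20 = 59*20 = 1180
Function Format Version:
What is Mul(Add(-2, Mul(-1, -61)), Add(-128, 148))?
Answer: 1180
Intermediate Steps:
Mul(Add(-2, Mul(-1, -61)), Add(-128, 148)) = Mul(Add(-2, 61), 20) = Mul(59, 20) = 1180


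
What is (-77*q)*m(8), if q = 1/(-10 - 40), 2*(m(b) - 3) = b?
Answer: 539/50 ≈ 10.780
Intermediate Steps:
m(b) = 3 + b/2
q = -1/50 (q = 1/(-50) = -1/50 ≈ -0.020000)
(-77*q)*m(8) = (-77*(-1/50))*(3 + (1/2)*8) = 77*(3 + 4)/50 = (77/50)*7 = 539/50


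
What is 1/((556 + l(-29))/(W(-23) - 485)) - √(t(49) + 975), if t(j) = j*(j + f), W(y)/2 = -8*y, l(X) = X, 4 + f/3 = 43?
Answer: -117/527 - √9109 ≈ -95.663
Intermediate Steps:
f = 117 (f = -12 + 3*43 = -12 + 129 = 117)
W(y) = -16*y (W(y) = 2*(-8*y) = -16*y)
t(j) = j*(117 + j) (t(j) = j*(j + 117) = j*(117 + j))
1/((556 + l(-29))/(W(-23) - 485)) - √(t(49) + 975) = 1/((556 - 29)/(-16*(-23) - 485)) - √(49*(117 + 49) + 975) = 1/(527/(368 - 485)) - √(49*166 + 975) = 1/(527/(-117)) - √(8134 + 975) = 1/(527*(-1/117)) - √9109 = 1/(-527/117) - √9109 = -117/527 - √9109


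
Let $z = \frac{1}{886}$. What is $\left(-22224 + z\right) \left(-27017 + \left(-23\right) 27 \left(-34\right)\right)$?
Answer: $\frac{116232803089}{886} \approx 1.3119 \cdot 10^{8}$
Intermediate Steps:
$z = \frac{1}{886} \approx 0.0011287$
$\left(-22224 + z\right) \left(-27017 + \left(-23\right) 27 \left(-34\right)\right) = \left(-22224 + \frac{1}{886}\right) \left(-27017 + \left(-23\right) 27 \left(-34\right)\right) = - \frac{19690463 \left(-27017 - -21114\right)}{886} = - \frac{19690463 \left(-27017 + 21114\right)}{886} = \left(- \frac{19690463}{886}\right) \left(-5903\right) = \frac{116232803089}{886}$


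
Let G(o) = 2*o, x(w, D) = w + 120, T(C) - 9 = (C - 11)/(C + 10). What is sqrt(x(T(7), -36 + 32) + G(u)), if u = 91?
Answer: 3*sqrt(9979)/17 ≈ 17.629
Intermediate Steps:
T(C) = 9 + (-11 + C)/(10 + C) (T(C) = 9 + (C - 11)/(C + 10) = 9 + (-11 + C)/(10 + C))
x(w, D) = 120 + w
sqrt(x(T(7), -36 + 32) + G(u)) = sqrt((120 + (79 + 10*7)/(10 + 7)) + 2*91) = sqrt((120 + (79 + 70)/17) + 182) = sqrt((120 + (1/17)*149) + 182) = sqrt((120 + 149/17) + 182) = sqrt(2189/17 + 182) = sqrt(5283/17) = 3*sqrt(9979)/17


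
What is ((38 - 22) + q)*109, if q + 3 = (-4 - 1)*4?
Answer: -763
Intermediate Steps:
q = -23 (q = -3 + (-4 - 1)*4 = -3 - 5*4 = -3 - 20 = -23)
((38 - 22) + q)*109 = ((38 - 22) - 23)*109 = (16 - 23)*109 = -7*109 = -763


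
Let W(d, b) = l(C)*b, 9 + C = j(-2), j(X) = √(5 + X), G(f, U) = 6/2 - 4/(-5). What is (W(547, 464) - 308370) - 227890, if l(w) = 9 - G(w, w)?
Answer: -2669236/5 ≈ -5.3385e+5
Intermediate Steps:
G(f, U) = 19/5 (G(f, U) = 6*(½) - 4*(-⅕) = 3 + ⅘ = 19/5)
C = -9 + √3 (C = -9 + √(5 - 2) = -9 + √3 ≈ -7.2680)
l(w) = 26/5 (l(w) = 9 - 1*19/5 = 9 - 19/5 = 26/5)
W(d, b) = 26*b/5
(W(547, 464) - 308370) - 227890 = ((26/5)*464 - 308370) - 227890 = (12064/5 - 308370) - 227890 = -1529786/5 - 227890 = -2669236/5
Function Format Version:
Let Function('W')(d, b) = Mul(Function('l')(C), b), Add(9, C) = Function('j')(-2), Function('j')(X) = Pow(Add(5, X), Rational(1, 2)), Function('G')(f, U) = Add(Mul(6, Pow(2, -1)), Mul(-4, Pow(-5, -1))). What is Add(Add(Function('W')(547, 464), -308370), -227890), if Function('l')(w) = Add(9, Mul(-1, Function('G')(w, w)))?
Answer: Rational(-2669236, 5) ≈ -5.3385e+5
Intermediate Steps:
Function('G')(f, U) = Rational(19, 5) (Function('G')(f, U) = Add(Mul(6, Rational(1, 2)), Mul(-4, Rational(-1, 5))) = Add(3, Rational(4, 5)) = Rational(19, 5))
C = Add(-9, Pow(3, Rational(1, 2))) (C = Add(-9, Pow(Add(5, -2), Rational(1, 2))) = Add(-9, Pow(3, Rational(1, 2))) ≈ -7.2680)
Function('l')(w) = Rational(26, 5) (Function('l')(w) = Add(9, Mul(-1, Rational(19, 5))) = Add(9, Rational(-19, 5)) = Rational(26, 5))
Function('W')(d, b) = Mul(Rational(26, 5), b)
Add(Add(Function('W')(547, 464), -308370), -227890) = Add(Add(Mul(Rational(26, 5), 464), -308370), -227890) = Add(Add(Rational(12064, 5), -308370), -227890) = Add(Rational(-1529786, 5), -227890) = Rational(-2669236, 5)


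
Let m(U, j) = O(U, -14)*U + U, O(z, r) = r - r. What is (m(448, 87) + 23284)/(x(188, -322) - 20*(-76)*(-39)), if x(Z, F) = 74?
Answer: -11866/29603 ≈ -0.40084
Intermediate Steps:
O(z, r) = 0
m(U, j) = U (m(U, j) = 0*U + U = 0 + U = U)
(m(448, 87) + 23284)/(x(188, -322) - 20*(-76)*(-39)) = (448 + 23284)/(74 - 20*(-76)*(-39)) = 23732/(74 + 1520*(-39)) = 23732/(74 - 59280) = 23732/(-59206) = 23732*(-1/59206) = -11866/29603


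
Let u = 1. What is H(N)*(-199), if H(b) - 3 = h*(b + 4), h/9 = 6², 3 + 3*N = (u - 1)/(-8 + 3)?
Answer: -194025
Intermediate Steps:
N = -1 (N = -1 + ((1 - 1)/(-8 + 3))/3 = -1 + (0/(-5))/3 = -1 + (0*(-⅕))/3 = -1 + (⅓)*0 = -1 + 0 = -1)
h = 324 (h = 9*6² = 9*36 = 324)
H(b) = 1299 + 324*b (H(b) = 3 + 324*(b + 4) = 3 + 324*(4 + b) = 3 + (1296 + 324*b) = 1299 + 324*b)
H(N)*(-199) = (1299 + 324*(-1))*(-199) = (1299 - 324)*(-199) = 975*(-199) = -194025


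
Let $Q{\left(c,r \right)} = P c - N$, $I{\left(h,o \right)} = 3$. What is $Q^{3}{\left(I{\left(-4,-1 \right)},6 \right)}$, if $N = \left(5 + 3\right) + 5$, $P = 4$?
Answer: $-1$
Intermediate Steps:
$N = 13$ ($N = 8 + 5 = 13$)
$Q{\left(c,r \right)} = -13 + 4 c$ ($Q{\left(c,r \right)} = 4 c - 13 = -13 + 4 c$)
$Q^{3}{\left(I{\left(-4,-1 \right)},6 \right)} = \left(-13 + 4 \cdot 3\right)^{3} = \left(-13 + 12\right)^{3} = \left(-1\right)^{3} = -1$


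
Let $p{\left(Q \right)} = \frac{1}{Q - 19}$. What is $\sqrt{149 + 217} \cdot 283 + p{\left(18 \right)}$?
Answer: $-1 + 283 \sqrt{366} \approx 5413.1$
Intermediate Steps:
$p{\left(Q \right)} = \frac{1}{-19 + Q}$
$\sqrt{149 + 217} \cdot 283 + p{\left(18 \right)} = \sqrt{149 + 217} \cdot 283 + \frac{1}{-19 + 18} = \sqrt{366} \cdot 283 + \frac{1}{-1} = 283 \sqrt{366} - 1 = -1 + 283 \sqrt{366}$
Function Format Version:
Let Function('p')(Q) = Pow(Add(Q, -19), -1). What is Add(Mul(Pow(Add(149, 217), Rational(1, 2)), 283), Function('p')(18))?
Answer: Add(-1, Mul(283, Pow(366, Rational(1, 2)))) ≈ 5413.1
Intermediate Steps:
Function('p')(Q) = Pow(Add(-19, Q), -1)
Add(Mul(Pow(Add(149, 217), Rational(1, 2)), 283), Function('p')(18)) = Add(Mul(Pow(Add(149, 217), Rational(1, 2)), 283), Pow(Add(-19, 18), -1)) = Add(Mul(Pow(366, Rational(1, 2)), 283), Pow(-1, -1)) = Add(Mul(283, Pow(366, Rational(1, 2))), -1) = Add(-1, Mul(283, Pow(366, Rational(1, 2))))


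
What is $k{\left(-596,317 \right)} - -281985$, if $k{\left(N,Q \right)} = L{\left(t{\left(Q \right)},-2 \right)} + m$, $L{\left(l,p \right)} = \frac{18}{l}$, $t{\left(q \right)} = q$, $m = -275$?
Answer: $\frac{89302088}{317} \approx 2.8171 \cdot 10^{5}$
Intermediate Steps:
$k{\left(N,Q \right)} = -275 + \frac{18}{Q}$ ($k{\left(N,Q \right)} = \frac{18}{Q} - 275 = -275 + \frac{18}{Q}$)
$k{\left(-596,317 \right)} - -281985 = \left(-275 + \frac{18}{317}\right) - -281985 = \left(-275 + 18 \cdot \frac{1}{317}\right) + 281985 = \left(-275 + \frac{18}{317}\right) + 281985 = - \frac{87157}{317} + 281985 = \frac{89302088}{317}$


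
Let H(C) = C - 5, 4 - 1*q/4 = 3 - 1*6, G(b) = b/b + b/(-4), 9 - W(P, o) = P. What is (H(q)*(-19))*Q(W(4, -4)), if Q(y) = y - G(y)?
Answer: -9177/4 ≈ -2294.3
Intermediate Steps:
W(P, o) = 9 - P
G(b) = 1 - b/4 (G(b) = 1 + b*(-¼) = 1 - b/4)
q = 28 (q = 16 - 4*(3 - 1*6) = 16 - 4*(3 - 6) = 16 - 4*(-3) = 16 + 12 = 28)
Q(y) = -1 + 5*y/4 (Q(y) = y - (1 - y/4) = y + (-1 + y/4) = -1 + 5*y/4)
H(C) = -5 + C
(H(q)*(-19))*Q(W(4, -4)) = ((-5 + 28)*(-19))*(-1 + 5*(9 - 1*4)/4) = (23*(-19))*(-1 + 5*(9 - 4)/4) = -437*(-1 + (5/4)*5) = -437*(-1 + 25/4) = -437*21/4 = -9177/4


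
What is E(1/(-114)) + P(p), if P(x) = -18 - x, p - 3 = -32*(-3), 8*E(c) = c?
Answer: -106705/912 ≈ -117.00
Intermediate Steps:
E(c) = c/8
p = 99 (p = 3 - 32*(-3) = 3 + 96 = 99)
E(1/(-114)) + P(p) = (⅛)/(-114) + (-18 - 1*99) = (⅛)*(-1/114) + (-18 - 99) = -1/912 - 117 = -106705/912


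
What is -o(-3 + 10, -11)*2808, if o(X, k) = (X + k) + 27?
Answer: -64584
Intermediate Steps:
o(X, k) = 27 + X + k
-o(-3 + 10, -11)*2808 = -(27 + (-3 + 10) - 11)*2808 = -(27 + 7 - 11)*2808 = -1*23*2808 = -23*2808 = -64584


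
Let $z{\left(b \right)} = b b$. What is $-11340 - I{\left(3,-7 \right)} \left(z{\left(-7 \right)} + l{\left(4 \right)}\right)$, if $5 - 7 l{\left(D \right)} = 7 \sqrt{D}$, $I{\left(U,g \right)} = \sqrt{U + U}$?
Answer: $-11340 - \frac{334 \sqrt{6}}{7} \approx -11457.0$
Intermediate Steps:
$I{\left(U,g \right)} = \sqrt{2} \sqrt{U}$ ($I{\left(U,g \right)} = \sqrt{2 U} = \sqrt{2} \sqrt{U}$)
$z{\left(b \right)} = b^{2}$
$l{\left(D \right)} = \frac{5}{7} - \sqrt{D}$ ($l{\left(D \right)} = \frac{5}{7} - \frac{7 \sqrt{D}}{7} = \frac{5}{7} - \sqrt{D}$)
$-11340 - I{\left(3,-7 \right)} \left(z{\left(-7 \right)} + l{\left(4 \right)}\right) = -11340 - \sqrt{2} \sqrt{3} \left(\left(-7\right)^{2} + \left(\frac{5}{7} - \sqrt{4}\right)\right) = -11340 - \sqrt{6} \left(49 + \left(\frac{5}{7} - 2\right)\right) = -11340 - \sqrt{6} \left(49 - \frac{9}{7}\right) = -11340 - \sqrt{6} \cdot \frac{334}{7} = -11340 - \frac{334 \sqrt{6}}{7}$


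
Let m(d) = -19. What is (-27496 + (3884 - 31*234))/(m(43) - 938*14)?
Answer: 30866/13151 ≈ 2.3470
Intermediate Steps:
(-27496 + (3884 - 31*234))/(m(43) - 938*14) = (-27496 + (3884 - 31*234))/(-19 - 938*14) = (-27496 + (3884 - 7254))/(-19 - 13132) = (-27496 - 3370)/(-13151) = -30866*(-1/13151) = 30866/13151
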